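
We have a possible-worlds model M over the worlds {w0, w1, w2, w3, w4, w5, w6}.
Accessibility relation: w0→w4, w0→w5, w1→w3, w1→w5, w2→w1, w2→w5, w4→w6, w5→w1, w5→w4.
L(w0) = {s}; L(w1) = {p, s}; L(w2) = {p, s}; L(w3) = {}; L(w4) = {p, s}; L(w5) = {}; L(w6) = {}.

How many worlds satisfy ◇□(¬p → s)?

4

Let φ = ◇□(¬p → s). Evaluate φ at each world:
  w0 (successors {w4, w5}): φ is true.
  w1 (successors {w3, w5}): φ is true.
  w2 (successors {w1, w5}): φ is true.
  w3 (successors ∅): φ is false.
  w4 (successors {w6}): φ is true.
  w5 (successors {w1, w4}): φ is false.
  w6 (successors ∅): φ is false.
For instance, at w1:
  At w1: ◇□(¬p → s) requires □(¬p → s) at some successor in {w3, w5}.
    □(¬p → s) holds at w3, so ◇□(¬p → s) is true at w1.
      At w3: no accessible worlds, so □(¬p → s) holds vacuously.
Satisfying worlds: {w0, w1, w2, w4}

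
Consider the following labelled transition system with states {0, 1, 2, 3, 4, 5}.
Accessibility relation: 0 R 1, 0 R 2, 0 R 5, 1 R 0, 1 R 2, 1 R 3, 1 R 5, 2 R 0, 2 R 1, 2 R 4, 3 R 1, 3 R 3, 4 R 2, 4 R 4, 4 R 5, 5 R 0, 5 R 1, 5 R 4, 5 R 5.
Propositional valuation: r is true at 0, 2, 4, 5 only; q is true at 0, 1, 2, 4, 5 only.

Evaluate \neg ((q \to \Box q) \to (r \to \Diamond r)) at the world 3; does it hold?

No

Recall that \Box ψ holds at a world iff ψ holds at every accessible world, and \Diamond ψ holds iff ψ holds at some accessible world.
At 3: (q \to \Box q) \to (r \to \Diamond r) is true, so \neg ((q \to \Box q) \to (r \to \Diamond r)) is false.
  At 3: q \to \Box q is true, r \to \Diamond r is true, so (q \to \Box q) \to (r \to \Diamond r) is true.
    At 3: q is false, \Box q is false, so q \to \Box q is true.
      At 3: \Box q requires q at every successor {1, 3}.
        q fails at 3, so \Box q is false at 3.
    At 3: r is false, \Diamond r is false, so r \to \Diamond r is true.
      At 3: \Diamond r requires r at some successor in {1, 3}.
        At 1: r is false.
        At 3: r is false.
      So \Diamond r is false at 3.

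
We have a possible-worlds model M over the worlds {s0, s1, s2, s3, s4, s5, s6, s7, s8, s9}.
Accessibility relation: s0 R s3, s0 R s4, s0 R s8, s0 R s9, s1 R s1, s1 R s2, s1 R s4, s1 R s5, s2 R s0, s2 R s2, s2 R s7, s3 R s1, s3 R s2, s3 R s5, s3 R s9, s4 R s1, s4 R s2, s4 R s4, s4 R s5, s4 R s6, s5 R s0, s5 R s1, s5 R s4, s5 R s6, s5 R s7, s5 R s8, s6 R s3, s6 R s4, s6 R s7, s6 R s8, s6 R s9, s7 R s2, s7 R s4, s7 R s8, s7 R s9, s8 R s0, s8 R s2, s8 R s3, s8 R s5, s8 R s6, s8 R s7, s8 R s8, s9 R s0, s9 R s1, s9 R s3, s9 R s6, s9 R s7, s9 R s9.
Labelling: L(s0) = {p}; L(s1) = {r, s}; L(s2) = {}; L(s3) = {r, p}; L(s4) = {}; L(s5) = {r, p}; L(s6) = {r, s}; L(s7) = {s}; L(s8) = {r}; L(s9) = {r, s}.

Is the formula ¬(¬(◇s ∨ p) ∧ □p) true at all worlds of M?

Let φ = ¬(¬(◇s ∨ p) ∧ □p). Evaluate φ at each world:
  s0 (successors {s3, s4, s8, s9}): φ is true.
  s1 (successors {s1, s2, s4, s5}): φ is true.
  s2 (successors {s0, s2, s7}): φ is true.
  s3 (successors {s1, s2, s5, s9}): φ is true.
  s4 (successors {s1, s2, s4, s5, s6}): φ is true.
  s5 (successors {s0, s1, s4, s6, s7, s8}): φ is true.
  s6 (successors {s3, s4, s7, s8, s9}): φ is true.
  s7 (successors {s2, s4, s8, s9}): φ is true.
  s8 (successors {s0, s2, s3, s5, s6, s7, s8}): φ is true.
  s9 (successors {s0, s1, s3, s6, s7, s9}): φ is true.
For instance, at s4:
  At s4: ¬(◇s ∨ p) ∧ □p is false, so ¬(¬(◇s ∨ p) ∧ □p) is true.
    At s4: ¬(◇s ∨ p) is false, □p is false, so ¬(◇s ∨ p) ∧ □p is false.
      At s4: ◇s ∨ p is true, so ¬(◇s ∨ p) is false.
      At s4: □p requires p at every successor {s1, s2, s4, s5, s6}.
        p fails at s1, so □p is false at s4.

Yes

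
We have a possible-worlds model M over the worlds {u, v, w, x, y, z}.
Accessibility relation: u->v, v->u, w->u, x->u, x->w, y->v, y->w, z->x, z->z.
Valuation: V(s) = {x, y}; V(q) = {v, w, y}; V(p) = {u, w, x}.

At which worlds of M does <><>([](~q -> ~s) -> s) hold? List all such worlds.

Let φ = <><>([](~q -> ~s) -> s). Evaluate φ at each world:
  u (successors {v}): φ is false.
  v (successors {u}): φ is false.
  w (successors {u}): φ is false.
  x (successors {u, w}): φ is false.
  y (successors {v, w}): φ is false.
  z (successors {x, z}): φ is true.
For instance, at x:
  At x: <><>([](~q -> ~s) -> s) requires <>([](~q -> ~s) -> s) at some successor in {u, w}.
    At u: <>([](~q -> ~s) -> s) is false.
    At w: <>([](~q -> ~s) -> s) is false.
  So <><>([](~q -> ~s) -> s) is false at x.
Satisfying worlds: {z}

z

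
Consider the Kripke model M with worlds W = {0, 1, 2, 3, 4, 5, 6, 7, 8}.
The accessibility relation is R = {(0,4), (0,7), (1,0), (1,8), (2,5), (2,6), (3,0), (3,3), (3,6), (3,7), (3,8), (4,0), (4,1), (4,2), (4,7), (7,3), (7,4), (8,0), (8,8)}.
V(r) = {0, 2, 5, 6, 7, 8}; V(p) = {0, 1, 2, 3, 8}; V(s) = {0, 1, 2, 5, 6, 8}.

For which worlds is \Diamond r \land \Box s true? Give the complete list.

Recall that \Box ψ holds at a world iff ψ holds at every accessible world, and \Diamond ψ holds iff ψ holds at some accessible world.
Let φ = \Diamond r \land \Box s. Evaluate φ at each world:
  0 (successors {4, 7}): φ is false.
  1 (successors {0, 8}): φ is true.
  2 (successors {5, 6}): φ is true.
  3 (successors {0, 3, 6, 7, 8}): φ is false.
  4 (successors {0, 1, 2, 7}): φ is false.
  5 (successors ∅): φ is false.
  6 (successors ∅): φ is false.
  7 (successors {3, 4}): φ is false.
  8 (successors {0, 8}): φ is true.
For instance, at 4:
  At 4: \Diamond r is true, \Box s is false, so \Diamond r \land \Box s is false.
    At 4: \Diamond r requires r at some successor in {0, 1, 2, 7}.
      r holds at 0, so \Diamond r is true at 4.
    At 4: \Box s requires s at every successor {0, 1, 2, 7}.
      s fails at 7, so \Box s is false at 4.
Satisfying worlds: {1, 2, 8}

1, 2, 8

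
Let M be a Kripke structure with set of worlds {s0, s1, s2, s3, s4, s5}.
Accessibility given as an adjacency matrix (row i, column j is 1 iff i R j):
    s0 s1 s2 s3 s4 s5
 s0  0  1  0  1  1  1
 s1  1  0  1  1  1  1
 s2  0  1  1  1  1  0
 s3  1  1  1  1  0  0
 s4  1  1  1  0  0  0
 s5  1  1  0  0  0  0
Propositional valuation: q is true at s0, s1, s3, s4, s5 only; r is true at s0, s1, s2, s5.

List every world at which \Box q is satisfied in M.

Let φ = \Box q. Evaluate φ at each world:
  s0 (successors {s1, s3, s4, s5}): φ is true.
  s1 (successors {s0, s2, s3, s4, s5}): φ is false.
  s2 (successors {s1, s2, s3, s4}): φ is false.
  s3 (successors {s0, s1, s2, s3}): φ is false.
  s4 (successors {s0, s1, s2}): φ is false.
  s5 (successors {s0, s1}): φ is true.
For instance, at s1:
  At s1: \Box q requires q at every successor {s0, s2, s3, s4, s5}.
    q fails at s2, so \Box q is false at s1.
Satisfying worlds: {s0, s5}

s0, s5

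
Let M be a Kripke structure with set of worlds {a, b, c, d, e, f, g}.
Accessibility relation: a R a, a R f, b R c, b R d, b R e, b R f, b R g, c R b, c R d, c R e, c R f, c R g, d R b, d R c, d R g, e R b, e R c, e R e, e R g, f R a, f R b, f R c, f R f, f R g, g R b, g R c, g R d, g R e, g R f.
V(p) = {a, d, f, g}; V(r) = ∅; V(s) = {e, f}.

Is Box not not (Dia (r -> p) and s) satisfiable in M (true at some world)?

Let φ = Box not not (Dia (r -> p) and s). Evaluate φ at each world:
  a (successors {a, f}): φ is false.
  b (successors {c, d, e, f, g}): φ is false.
  c (successors {b, d, e, f, g}): φ is false.
  d (successors {b, c, g}): φ is false.
  e (successors {b, c, e, g}): φ is false.
  f (successors {a, b, c, f, g}): φ is false.
  g (successors {b, c, d, e, f}): φ is false.
For instance, at g:
  At g: Box not not (Dia (r -> p) and s) requires not not (Dia (r -> p) and s) at every successor {b, c, d, e, f}.
    not not (Dia (r -> p) and s) fails at b, so Box not not (Dia (r -> p) and s) is false at g.
      At b: not (Dia (r -> p) and s) is true, so not not (Dia (r -> p) and s) is false.

No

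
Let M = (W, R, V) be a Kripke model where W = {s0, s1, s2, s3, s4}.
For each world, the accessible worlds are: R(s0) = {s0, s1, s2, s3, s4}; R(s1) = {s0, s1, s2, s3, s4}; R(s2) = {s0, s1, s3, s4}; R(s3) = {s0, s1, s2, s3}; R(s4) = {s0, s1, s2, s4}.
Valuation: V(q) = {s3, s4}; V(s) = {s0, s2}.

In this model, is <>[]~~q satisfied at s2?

No

Recall that []ψ holds at a world iff ψ holds at every accessible world, and <>ψ holds iff ψ holds at some accessible world.
At s2: <>[]~~q requires []~~q at some successor in {s0, s1, s3, s4}.
  At s0: []~~q is false.
  At s1: []~~q is false.
  At s3: []~~q is false.
  At s4: []~~q is false.
So <>[]~~q is false at s2.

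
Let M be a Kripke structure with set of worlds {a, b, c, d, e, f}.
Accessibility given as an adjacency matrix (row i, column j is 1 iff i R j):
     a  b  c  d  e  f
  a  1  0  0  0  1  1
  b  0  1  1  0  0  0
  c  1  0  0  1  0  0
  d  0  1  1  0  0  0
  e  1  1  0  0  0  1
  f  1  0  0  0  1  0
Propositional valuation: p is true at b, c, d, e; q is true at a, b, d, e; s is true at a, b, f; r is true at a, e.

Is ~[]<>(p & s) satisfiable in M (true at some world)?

Let φ = ~[]<>(p & s). Evaluate φ at each world:
  a (successors {a, e, f}): φ is true.
  b (successors {b, c}): φ is true.
  c (successors {a, d}): φ is true.
  d (successors {b, c}): φ is true.
  e (successors {a, b, f}): φ is true.
  f (successors {a, e}): φ is true.
Detail at a (witness):
  At a: []<>(p & s) is false, so ~[]<>(p & s) is true.
    At a: []<>(p & s) requires <>(p & s) at every successor {a, e, f}.
      <>(p & s) fails at a, so []<>(p & s) is false at a.

Yes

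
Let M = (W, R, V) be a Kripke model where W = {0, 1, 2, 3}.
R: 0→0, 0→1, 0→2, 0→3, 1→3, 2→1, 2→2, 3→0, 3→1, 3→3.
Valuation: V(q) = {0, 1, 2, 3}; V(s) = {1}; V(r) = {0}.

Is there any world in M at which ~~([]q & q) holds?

Let φ = ~~([]q & q). Evaluate φ at each world:
  0 (successors {0, 1, 2, 3}): φ is true.
  1 (successors {3}): φ is true.
  2 (successors {1, 2}): φ is true.
  3 (successors {0, 1, 3}): φ is true.
Detail at 0 (witness):
  At 0: ~([]q & q) is false, so ~~([]q & q) is true.
    At 0: []q & q is true, so ~([]q & q) is false.
      At 0: []q is true, q is true, so []q & q is true.

Yes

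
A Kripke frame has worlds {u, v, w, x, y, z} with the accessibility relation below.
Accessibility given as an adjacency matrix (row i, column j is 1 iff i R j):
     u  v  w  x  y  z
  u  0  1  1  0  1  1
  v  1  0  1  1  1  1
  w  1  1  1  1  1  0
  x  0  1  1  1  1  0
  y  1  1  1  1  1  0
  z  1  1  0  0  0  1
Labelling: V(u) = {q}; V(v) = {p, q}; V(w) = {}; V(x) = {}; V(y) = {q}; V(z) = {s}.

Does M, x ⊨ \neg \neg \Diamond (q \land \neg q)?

At x: \neg \Diamond (q \land \neg q) is true, so \neg \neg \Diamond (q \land \neg q) is false.
  At x: \Diamond (q \land \neg q) is false, so \neg \Diamond (q \land \neg q) is true.
    At x: \Diamond (q \land \neg q) requires q \land \neg q at some successor in {v, w, x, y}.
      At v: q \land \neg q is false.
      At w: q \land \neg q is false.
      At x: q \land \neg q is false.
      At y: q \land \neg q is false.
    So \Diamond (q \land \neg q) is false at x.

No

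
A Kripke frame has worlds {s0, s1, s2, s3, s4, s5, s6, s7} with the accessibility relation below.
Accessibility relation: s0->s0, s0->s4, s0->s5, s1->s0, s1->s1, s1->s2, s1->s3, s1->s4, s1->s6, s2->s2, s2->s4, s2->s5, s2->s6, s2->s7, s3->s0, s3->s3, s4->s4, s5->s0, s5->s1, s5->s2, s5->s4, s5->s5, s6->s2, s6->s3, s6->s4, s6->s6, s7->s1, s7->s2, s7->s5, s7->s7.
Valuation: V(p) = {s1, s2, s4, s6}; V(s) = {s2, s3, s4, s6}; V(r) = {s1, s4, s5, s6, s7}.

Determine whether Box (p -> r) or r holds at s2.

At s2: Box (p -> r) is false, r is false, so Box (p -> r) or r is false.
  At s2: Box (p -> r) requires p -> r at every successor {s2, s4, s5, s6, s7}.
    p -> r fails at s2, so Box (p -> r) is false at s2.

No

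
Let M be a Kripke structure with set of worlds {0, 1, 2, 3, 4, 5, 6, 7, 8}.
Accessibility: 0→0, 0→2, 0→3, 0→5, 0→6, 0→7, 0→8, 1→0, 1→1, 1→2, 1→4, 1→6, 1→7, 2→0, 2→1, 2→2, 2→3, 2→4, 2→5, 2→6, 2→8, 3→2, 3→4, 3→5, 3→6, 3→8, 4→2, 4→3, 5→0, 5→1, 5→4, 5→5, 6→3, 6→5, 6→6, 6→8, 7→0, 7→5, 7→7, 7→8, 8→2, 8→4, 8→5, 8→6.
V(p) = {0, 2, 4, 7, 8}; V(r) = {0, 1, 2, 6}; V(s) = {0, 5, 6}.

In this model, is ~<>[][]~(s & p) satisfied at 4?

Yes

At 4: <>[][]~(s & p) is false, so ~<>[][]~(s & p) is true.
  At 4: <>[][]~(s & p) requires [][]~(s & p) at some successor in {2, 3}.
    At 2: [][]~(s & p) is false.
    At 3: [][]~(s & p) is false.
  So <>[][]~(s & p) is false at 4.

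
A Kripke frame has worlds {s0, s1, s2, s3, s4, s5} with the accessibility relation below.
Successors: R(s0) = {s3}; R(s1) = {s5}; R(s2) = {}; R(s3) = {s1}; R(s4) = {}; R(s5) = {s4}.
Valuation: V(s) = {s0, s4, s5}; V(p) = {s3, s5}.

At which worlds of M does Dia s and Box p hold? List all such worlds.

Let φ = Dia s and Box p. Evaluate φ at each world:
  s0 (successors {s3}): φ is false.
  s1 (successors {s5}): φ is true.
  s2 (successors ∅): φ is false.
  s3 (successors {s1}): φ is false.
  s4 (successors ∅): φ is false.
  s5 (successors {s4}): φ is false.
For instance, at s1:
  At s1: Dia s is true, Box p is true, so Dia s and Box p is true.
    At s1: Dia s requires s at some successor in {s5}.
      s holds at s5, so Dia s is true at s1.
    At s1: Box p requires p at every successor {s5}.
      At s5: p is true.
    So Box p is true at s1.
Satisfying worlds: {s1}

s1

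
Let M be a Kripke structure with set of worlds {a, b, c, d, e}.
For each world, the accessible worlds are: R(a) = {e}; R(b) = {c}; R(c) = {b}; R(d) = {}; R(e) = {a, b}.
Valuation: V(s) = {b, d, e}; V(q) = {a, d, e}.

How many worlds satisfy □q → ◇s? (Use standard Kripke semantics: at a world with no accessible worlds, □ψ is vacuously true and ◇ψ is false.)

4

Let φ = □q → ◇s. Evaluate φ at each world:
  a (successors {e}): φ is true.
  b (successors {c}): φ is true.
  c (successors {b}): φ is true.
  d (successors ∅): φ is false.
  e (successors {a, b}): φ is true.
For instance, at a:
  At a: □q is true, ◇s is true, so □q → ◇s is true.
    At a: □q requires q at every successor {e}.
      At e: q is true.
    So □q is true at a.
    At a: ◇s requires s at some successor in {e}.
      s holds at e, so ◇s is true at a.
Satisfying worlds: {a, b, c, e}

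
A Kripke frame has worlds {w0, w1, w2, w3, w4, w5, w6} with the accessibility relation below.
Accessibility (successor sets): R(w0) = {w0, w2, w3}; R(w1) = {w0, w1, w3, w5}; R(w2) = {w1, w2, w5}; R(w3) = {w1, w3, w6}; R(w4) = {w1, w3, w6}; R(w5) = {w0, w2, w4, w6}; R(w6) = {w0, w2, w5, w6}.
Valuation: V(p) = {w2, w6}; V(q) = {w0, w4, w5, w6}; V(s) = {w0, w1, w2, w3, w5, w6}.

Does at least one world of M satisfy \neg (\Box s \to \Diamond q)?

Let φ = \neg (\Box s \to \Diamond q). Evaluate φ at each world:
  w0 (successors {w0, w2, w3}): φ is false.
  w1 (successors {w0, w1, w3, w5}): φ is false.
  w2 (successors {w1, w2, w5}): φ is false.
  w3 (successors {w1, w3, w6}): φ is false.
  w4 (successors {w1, w3, w6}): φ is false.
  w5 (successors {w0, w2, w4, w6}): φ is false.
  w6 (successors {w0, w2, w5, w6}): φ is false.
For instance, at w2:
  At w2: \Box s \to \Diamond q is true, so \neg (\Box s \to \Diamond q) is false.
    At w2: \Box s is true, \Diamond q is true, so \Box s \to \Diamond q is true.
      At w2: \Box s requires s at every successor {w1, w2, w5}.
        At w1: s is true.
        At w2: s is true.
        At w5: s is true.
      So \Box s is true at w2.
      At w2: \Diamond q requires q at some successor in {w1, w2, w5}.
        q holds at w5, so \Diamond q is true at w2.

No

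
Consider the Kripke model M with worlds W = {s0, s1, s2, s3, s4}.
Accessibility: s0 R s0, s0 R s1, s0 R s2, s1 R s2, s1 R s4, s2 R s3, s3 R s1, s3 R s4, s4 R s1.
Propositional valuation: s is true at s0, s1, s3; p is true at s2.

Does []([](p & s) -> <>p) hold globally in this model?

Yes

Let φ = []([](p & s) -> <>p). Evaluate φ at each world:
  s0 (successors {s0, s1, s2}): φ is true.
  s1 (successors {s2, s4}): φ is true.
  s2 (successors {s3}): φ is true.
  s3 (successors {s1, s4}): φ is true.
  s4 (successors {s1}): φ is true.
For instance, at s2:
  At s2: []([](p & s) -> <>p) requires [](p & s) -> <>p at every successor {s3}.
      At s3: [](p & s) is false, <>p is false, so [](p & s) -> <>p is true.
  So []([](p & s) -> <>p) is true at s2.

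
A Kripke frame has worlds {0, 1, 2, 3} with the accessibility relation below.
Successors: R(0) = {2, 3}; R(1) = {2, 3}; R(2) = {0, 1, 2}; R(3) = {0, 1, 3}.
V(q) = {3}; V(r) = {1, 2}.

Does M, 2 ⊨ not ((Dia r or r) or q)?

Recall that Dia ψ holds at a world iff ψ holds at some accessible world.
At 2: (Dia r or r) or q is true, so not ((Dia r or r) or q) is false.
  At 2: Dia r or r is true, q is false, so (Dia r or r) or q is true.
    At 2: Dia r is true, r is true, so Dia r or r is true.
      At 2: Dia r requires r at some successor in {0, 1, 2}.
        r holds at 1, so Dia r is true at 2.

No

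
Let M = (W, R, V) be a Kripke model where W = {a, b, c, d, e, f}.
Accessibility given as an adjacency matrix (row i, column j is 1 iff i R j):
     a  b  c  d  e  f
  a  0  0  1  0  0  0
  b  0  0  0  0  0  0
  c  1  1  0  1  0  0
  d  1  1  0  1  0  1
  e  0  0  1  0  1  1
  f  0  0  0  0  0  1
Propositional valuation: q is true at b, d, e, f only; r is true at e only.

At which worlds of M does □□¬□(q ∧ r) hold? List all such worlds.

b, f

Let φ = □□¬□(q ∧ r). Evaluate φ at each world:
  a (successors {c}): φ is false.
  b (successors ∅): φ is true.
  c (successors {a, b, d}): φ is false.
  d (successors {a, b, d, f}): φ is false.
  e (successors {c, e, f}): φ is false.
  f (successors {f}): φ is true.
For instance, at a:
  At a: □□¬□(q ∧ r) requires □¬□(q ∧ r) at every successor {c}.
    □¬□(q ∧ r) fails at c, so □□¬□(q ∧ r) is false at a.
      At c: □¬□(q ∧ r) requires ¬□(q ∧ r) at every successor {a, b, d}.
        ¬□(q ∧ r) fails at b, so □¬□(q ∧ r) is false at c.
Satisfying worlds: {b, f}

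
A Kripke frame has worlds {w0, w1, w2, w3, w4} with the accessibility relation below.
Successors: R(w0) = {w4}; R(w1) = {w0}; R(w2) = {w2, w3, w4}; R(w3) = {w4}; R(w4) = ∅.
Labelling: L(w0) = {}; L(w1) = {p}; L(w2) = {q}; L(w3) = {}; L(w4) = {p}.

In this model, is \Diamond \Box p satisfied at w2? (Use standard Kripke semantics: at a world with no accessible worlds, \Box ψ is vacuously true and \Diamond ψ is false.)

Recall that \Box ψ holds at a world iff ψ holds at every accessible world, and \Diamond ψ holds iff ψ holds at some accessible world.
At w2: \Diamond \Box p requires \Box p at some successor in {w2, w3, w4}.
  \Box p holds at w3, so \Diamond \Box p is true at w2.
    At w3: \Box p requires p at every successor {w4}.
      At w4: p is true.
    So \Box p is true at w3.

Yes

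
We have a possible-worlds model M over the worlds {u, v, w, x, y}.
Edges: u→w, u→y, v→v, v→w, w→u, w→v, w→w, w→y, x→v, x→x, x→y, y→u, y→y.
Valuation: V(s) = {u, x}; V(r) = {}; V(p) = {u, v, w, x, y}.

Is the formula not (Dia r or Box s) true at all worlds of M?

Let φ = not (Dia r or Box s). Evaluate φ at each world:
  u (successors {w, y}): φ is true.
  v (successors {v, w}): φ is true.
  w (successors {u, v, w, y}): φ is true.
  x (successors {v, x, y}): φ is true.
  y (successors {u, y}): φ is true.
For instance, at w:
  At w: Dia r or Box s is false, so not (Dia r or Box s) is true.
    At w: Dia r is false, Box s is false, so Dia r or Box s is false.
      At w: Dia r requires r at some successor in {u, v, w, y}.
        At u: r is false.
        At v: r is false.
        At w: r is false.
        At y: r is false.
      So Dia r is false at w.
      At w: Box s requires s at every successor {u, v, w, y}.
        s fails at v, so Box s is false at w.

Yes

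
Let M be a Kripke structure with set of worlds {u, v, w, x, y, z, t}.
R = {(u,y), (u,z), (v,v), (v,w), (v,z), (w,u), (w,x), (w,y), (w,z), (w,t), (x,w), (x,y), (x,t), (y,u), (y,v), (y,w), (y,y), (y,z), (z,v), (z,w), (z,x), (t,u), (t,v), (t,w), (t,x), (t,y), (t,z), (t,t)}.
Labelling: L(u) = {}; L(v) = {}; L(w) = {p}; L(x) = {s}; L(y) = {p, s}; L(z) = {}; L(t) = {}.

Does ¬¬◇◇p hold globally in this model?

Let φ = ¬¬◇◇p. Evaluate φ at each world:
  u (successors {y, z}): φ is true.
  v (successors {v, w, z}): φ is true.
  w (successors {u, x, y, z, t}): φ is true.
  x (successors {w, y, t}): φ is true.
  y (successors {u, v, w, y, z}): φ is true.
  z (successors {v, w, x}): φ is true.
  t (successors {u, v, w, x, y, z, t}): φ is true.
For instance, at t:
  At t: ¬◇◇p is false, so ¬¬◇◇p is true.
    At t: ◇◇p is true, so ¬◇◇p is false.
      At t: ◇◇p requires ◇p at some successor in {u, v, w, x, y, z, t}.
        ◇p holds at u, so ◇◇p is true at t.

Yes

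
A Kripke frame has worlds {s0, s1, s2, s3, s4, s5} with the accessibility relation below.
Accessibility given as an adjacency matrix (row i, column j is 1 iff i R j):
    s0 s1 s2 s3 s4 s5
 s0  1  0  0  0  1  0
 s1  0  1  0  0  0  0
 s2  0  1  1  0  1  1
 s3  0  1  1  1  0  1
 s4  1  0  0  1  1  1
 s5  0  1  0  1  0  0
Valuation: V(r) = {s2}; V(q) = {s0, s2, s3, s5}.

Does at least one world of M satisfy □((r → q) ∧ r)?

No

Let φ = □((r → q) ∧ r). Evaluate φ at each world:
  s0 (successors {s0, s4}): φ is false.
  s1 (successors {s1}): φ is false.
  s2 (successors {s1, s2, s4, s5}): φ is false.
  s3 (successors {s1, s2, s3, s5}): φ is false.
  s4 (successors {s0, s3, s4, s5}): φ is false.
  s5 (successors {s1, s3}): φ is false.
For instance, at s5:
  At s5: □((r → q) ∧ r) requires (r → q) ∧ r at every successor {s1, s3}.
    (r → q) ∧ r fails at s1, so □((r → q) ∧ r) is false at s5.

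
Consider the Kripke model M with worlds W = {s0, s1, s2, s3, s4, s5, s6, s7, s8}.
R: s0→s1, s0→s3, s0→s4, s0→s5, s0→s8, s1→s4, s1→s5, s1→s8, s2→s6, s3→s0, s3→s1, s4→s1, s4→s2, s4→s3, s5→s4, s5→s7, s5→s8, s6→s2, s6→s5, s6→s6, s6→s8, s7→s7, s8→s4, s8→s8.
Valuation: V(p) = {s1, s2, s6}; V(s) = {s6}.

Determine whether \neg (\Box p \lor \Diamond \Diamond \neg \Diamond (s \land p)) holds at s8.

No

At s8: \Box p \lor \Diamond \Diamond \neg \Diamond (s \land p) is true, so \neg (\Box p \lor \Diamond \Diamond \neg \Diamond (s \land p)) is false.
  At s8: \Box p is false, \Diamond \Diamond \neg \Diamond (s \land p) is true, so \Box p \lor \Diamond \Diamond \neg \Diamond (s \land p) is true.
    At s8: \Box p requires p at every successor {s4, s8}.
      p fails at s4, so \Box p is false at s8.
    At s8: \Diamond \Diamond \neg \Diamond (s \land p) requires \Diamond \neg \Diamond (s \land p) at some successor in {s4, s8}.
      \Diamond \neg \Diamond (s \land p) holds at s4, so \Diamond \Diamond \neg \Diamond (s \land p) is true at s8.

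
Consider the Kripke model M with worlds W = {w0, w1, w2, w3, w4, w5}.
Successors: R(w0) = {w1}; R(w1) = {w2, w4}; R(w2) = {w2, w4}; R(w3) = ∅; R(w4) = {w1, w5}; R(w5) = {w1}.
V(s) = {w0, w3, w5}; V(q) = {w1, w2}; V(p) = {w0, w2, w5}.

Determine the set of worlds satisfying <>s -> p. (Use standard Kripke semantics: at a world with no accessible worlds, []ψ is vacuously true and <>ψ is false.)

Recall that <>ψ holds at a world iff ψ holds at some accessible world.
Let φ = <>s -> p. Evaluate φ at each world:
  w0 (successors {w1}): φ is true.
  w1 (successors {w2, w4}): φ is true.
  w2 (successors {w2, w4}): φ is true.
  w3 (successors ∅): φ is true.
  w4 (successors {w1, w5}): φ is false.
  w5 (successors {w1}): φ is true.
For instance, at w0:
  At w0: <>s is false, p is true, so <>s -> p is true.
    At w0: <>s requires s at some successor in {w1}.
      At w1: s is false.
    So <>s is false at w0.
Satisfying worlds: {w0, w1, w2, w3, w5}

w0, w1, w2, w3, w5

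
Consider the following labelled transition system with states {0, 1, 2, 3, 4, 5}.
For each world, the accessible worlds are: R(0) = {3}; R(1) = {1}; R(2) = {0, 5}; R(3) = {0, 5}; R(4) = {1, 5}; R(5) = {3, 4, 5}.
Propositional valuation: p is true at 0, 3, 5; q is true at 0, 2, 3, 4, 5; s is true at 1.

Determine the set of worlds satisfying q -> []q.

0, 1, 2, 3, 5

Let φ = q -> []q. Evaluate φ at each world:
  0 (successors {3}): φ is true.
  1 (successors {1}): φ is true.
  2 (successors {0, 5}): φ is true.
  3 (successors {0, 5}): φ is true.
  4 (successors {1, 5}): φ is false.
  5 (successors {3, 4, 5}): φ is true.
For instance, at 0:
  At 0: q is true, []q is true, so q -> []q is true.
    At 0: []q requires q at every successor {3}.
      At 3: q is true.
    So []q is true at 0.
Satisfying worlds: {0, 1, 2, 3, 5}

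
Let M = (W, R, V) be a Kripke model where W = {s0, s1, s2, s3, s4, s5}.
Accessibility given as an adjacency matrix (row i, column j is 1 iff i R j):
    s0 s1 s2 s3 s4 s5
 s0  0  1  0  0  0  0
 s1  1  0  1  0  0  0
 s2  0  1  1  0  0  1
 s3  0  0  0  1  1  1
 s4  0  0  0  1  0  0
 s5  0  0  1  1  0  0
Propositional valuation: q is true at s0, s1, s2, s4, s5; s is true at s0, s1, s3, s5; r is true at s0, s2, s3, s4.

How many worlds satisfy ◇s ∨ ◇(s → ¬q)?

6

Recall that ◇ψ holds at a world iff ψ holds at some accessible world.
Let φ = ◇s ∨ ◇(s → ¬q). Evaluate φ at each world:
  s0 (successors {s1}): φ is true.
  s1 (successors {s0, s2}): φ is true.
  s2 (successors {s1, s2, s5}): φ is true.
  s3 (successors {s3, s4, s5}): φ is true.
  s4 (successors {s3}): φ is true.
  s5 (successors {s2, s3}): φ is true.
For instance, at s2:
  At s2: ◇s is true, ◇(s → ¬q) is true, so ◇s ∨ ◇(s → ¬q) is true.
    At s2: ◇s requires s at some successor in {s1, s2, s5}.
      s holds at s1, so ◇s is true at s2.
    At s2: ◇(s → ¬q) requires s → ¬q at some successor in {s1, s2, s5}.
      s → ¬q holds at s2, so ◇(s → ¬q) is true at s2.
Satisfying worlds: {s0, s1, s2, s3, s4, s5}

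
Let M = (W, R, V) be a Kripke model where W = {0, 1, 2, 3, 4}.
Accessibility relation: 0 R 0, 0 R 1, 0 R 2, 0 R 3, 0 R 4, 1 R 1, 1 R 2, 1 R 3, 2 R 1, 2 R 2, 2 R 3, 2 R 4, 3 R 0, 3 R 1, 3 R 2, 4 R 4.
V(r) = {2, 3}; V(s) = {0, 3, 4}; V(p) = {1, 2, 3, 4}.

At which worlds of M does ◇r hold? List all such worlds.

0, 1, 2, 3

Let φ = ◇r. Evaluate φ at each world:
  0 (successors {0, 1, 2, 3, 4}): φ is true.
  1 (successors {1, 2, 3}): φ is true.
  2 (successors {1, 2, 3, 4}): φ is true.
  3 (successors {0, 1, 2}): φ is true.
  4 (successors {4}): φ is false.
For instance, at 0:
  At 0: ◇r requires r at some successor in {0, 1, 2, 3, 4}.
    r holds at 2, so ◇r is true at 0.
Satisfying worlds: {0, 1, 2, 3}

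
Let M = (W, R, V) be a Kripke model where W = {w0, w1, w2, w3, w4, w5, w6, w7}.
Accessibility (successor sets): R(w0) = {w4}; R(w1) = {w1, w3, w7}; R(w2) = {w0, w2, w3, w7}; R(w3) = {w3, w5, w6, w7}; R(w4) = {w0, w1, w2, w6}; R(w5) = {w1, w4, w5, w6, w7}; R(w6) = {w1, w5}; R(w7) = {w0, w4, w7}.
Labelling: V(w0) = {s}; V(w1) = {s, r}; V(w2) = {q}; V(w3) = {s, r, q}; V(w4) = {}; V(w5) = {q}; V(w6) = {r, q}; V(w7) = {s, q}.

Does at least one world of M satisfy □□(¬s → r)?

Let φ = □□(¬s → r). Evaluate φ at each world:
  w0 (successors {w4}): φ is false.
  w1 (successors {w1, w3, w7}): φ is false.
  w2 (successors {w0, w2, w3, w7}): φ is false.
  w3 (successors {w3, w5, w6, w7}): φ is false.
  w4 (successors {w0, w1, w2, w6}): φ is false.
  w5 (successors {w1, w4, w5, w6, w7}): φ is false.
  w6 (successors {w1, w5}): φ is false.
  w7 (successors {w0, w4, w7}): φ is false.
For instance, at w5:
  At w5: □□(¬s → r) requires □(¬s → r) at every successor {w1, w4, w5, w6, w7}.
    □(¬s → r) fails at w4, so □□(¬s → r) is false at w5.
      At w4: □(¬s → r) requires ¬s → r at every successor {w0, w1, w2, w6}.
        ¬s → r fails at w2, so □(¬s → r) is false at w4.

No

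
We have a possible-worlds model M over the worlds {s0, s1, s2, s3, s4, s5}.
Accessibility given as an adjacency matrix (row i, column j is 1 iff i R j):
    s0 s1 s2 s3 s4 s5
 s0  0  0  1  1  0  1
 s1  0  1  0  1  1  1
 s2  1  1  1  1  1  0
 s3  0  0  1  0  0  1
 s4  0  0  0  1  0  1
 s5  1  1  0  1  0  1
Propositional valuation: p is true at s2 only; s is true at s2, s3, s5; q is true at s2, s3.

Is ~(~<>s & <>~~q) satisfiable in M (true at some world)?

Yes

Recall that <>ψ holds at a world iff ψ holds at some accessible world.
Let φ = ~(~<>s & <>~~q). Evaluate φ at each world:
  s0 (successors {s2, s3, s5}): φ is true.
  s1 (successors {s1, s3, s4, s5}): φ is true.
  s2 (successors {s0, s1, s2, s3, s4}): φ is true.
  s3 (successors {s2, s5}): φ is true.
  s4 (successors {s3, s5}): φ is true.
  s5 (successors {s0, s1, s3, s5}): φ is true.
Detail at s0 (witness):
  At s0: ~<>s & <>~~q is false, so ~(~<>s & <>~~q) is true.
    At s0: ~<>s is false, <>~~q is true, so ~<>s & <>~~q is false.
      At s0: <>s is true, so ~<>s is false.
      At s0: <>~~q requires ~~q at some successor in {s2, s3, s5}.
        ~~q holds at s2, so <>~~q is true at s0.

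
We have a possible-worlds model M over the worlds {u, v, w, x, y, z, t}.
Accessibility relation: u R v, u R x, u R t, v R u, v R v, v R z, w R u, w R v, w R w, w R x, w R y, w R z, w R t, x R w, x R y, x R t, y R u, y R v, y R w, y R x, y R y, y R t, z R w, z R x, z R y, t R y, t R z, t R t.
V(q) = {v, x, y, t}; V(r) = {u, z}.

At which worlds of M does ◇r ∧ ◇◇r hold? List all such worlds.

v, w, y, t

Let φ = ◇r ∧ ◇◇r. Evaluate φ at each world:
  u (successors {v, x, t}): φ is false.
  v (successors {u, v, z}): φ is true.
  w (successors {u, v, w, x, y, z, t}): φ is true.
  x (successors {w, y, t}): φ is false.
  y (successors {u, v, w, x, y, t}): φ is true.
  z (successors {w, x, y}): φ is false.
  t (successors {y, z, t}): φ is true.
For instance, at t:
  At t: ◇r is true, ◇◇r is true, so ◇r ∧ ◇◇r is true.
    At t: ◇r requires r at some successor in {y, z, t}.
      r holds at z, so ◇r is true at t.
    At t: ◇◇r requires ◇r at some successor in {y, z, t}.
      ◇r holds at y, so ◇◇r is true at t.
Satisfying worlds: {v, w, y, t}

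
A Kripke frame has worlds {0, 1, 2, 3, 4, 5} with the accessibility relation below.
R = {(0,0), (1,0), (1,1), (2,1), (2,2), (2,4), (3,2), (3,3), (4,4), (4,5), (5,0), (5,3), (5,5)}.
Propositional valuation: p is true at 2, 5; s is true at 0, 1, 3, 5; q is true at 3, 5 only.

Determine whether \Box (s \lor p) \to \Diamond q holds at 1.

No

Recall that \Box ψ holds at a world iff ψ holds at every accessible world, and \Diamond ψ holds iff ψ holds at some accessible world.
At 1: \Box (s \lor p) is true, \Diamond q is false, so \Box (s \lor p) \to \Diamond q is false.
  At 1: \Box (s \lor p) requires s \lor p at every successor {0, 1}.
    At 0: s \lor p is true.
    At 1: s \lor p is true.
  So \Box (s \lor p) is true at 1.
  At 1: \Diamond q requires q at some successor in {0, 1}.
    At 0: q is false.
    At 1: q is false.
  So \Diamond q is false at 1.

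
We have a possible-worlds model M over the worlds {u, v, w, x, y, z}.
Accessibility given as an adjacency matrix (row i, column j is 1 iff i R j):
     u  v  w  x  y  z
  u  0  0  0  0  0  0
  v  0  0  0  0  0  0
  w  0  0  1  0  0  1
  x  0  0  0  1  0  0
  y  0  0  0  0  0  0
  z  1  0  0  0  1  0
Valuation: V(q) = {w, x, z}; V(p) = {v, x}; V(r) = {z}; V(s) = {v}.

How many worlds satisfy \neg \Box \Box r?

2

Recall that \Box ψ holds at a world iff ψ holds at every accessible world, and \Diamond ψ holds iff ψ holds at some accessible world.
Let φ = \neg \Box \Box r. Evaluate φ at each world:
  u (successors ∅): φ is false.
  v (successors ∅): φ is false.
  w (successors {w, z}): φ is true.
  x (successors {x}): φ is true.
  y (successors ∅): φ is false.
  z (successors {u, y}): φ is false.
For instance, at z:
  At z: \Box \Box r is true, so \neg \Box \Box r is false.
    At z: \Box \Box r requires \Box r at every successor {u, y}.
      At u: \Box r is true.
      At y: \Box r is true.
    So \Box \Box r is true at z.
Satisfying worlds: {w, x}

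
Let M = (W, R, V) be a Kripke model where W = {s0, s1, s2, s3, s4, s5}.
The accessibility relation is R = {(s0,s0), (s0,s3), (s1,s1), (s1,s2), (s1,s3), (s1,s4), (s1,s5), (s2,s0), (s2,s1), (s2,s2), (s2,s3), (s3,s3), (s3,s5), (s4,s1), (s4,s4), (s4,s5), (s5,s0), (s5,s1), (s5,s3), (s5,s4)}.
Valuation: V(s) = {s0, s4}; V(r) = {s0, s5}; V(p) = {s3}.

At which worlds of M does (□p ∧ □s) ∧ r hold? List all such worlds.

none

Let φ = (□p ∧ □s) ∧ r. Evaluate φ at each world:
  s0 (successors {s0, s3}): φ is false.
  s1 (successors {s1, s2, s3, s4, s5}): φ is false.
  s2 (successors {s0, s1, s2, s3}): φ is false.
  s3 (successors {s3, s5}): φ is false.
  s4 (successors {s1, s4, s5}): φ is false.
  s5 (successors {s0, s1, s3, s4}): φ is false.
For instance, at s1:
  At s1: □p ∧ □s is false, r is false, so (□p ∧ □s) ∧ r is false.
    At s1: □p is false, □s is false, so □p ∧ □s is false.
      At s1: □p requires p at every successor {s1, s2, s3, s4, s5}.
        p fails at s1, so □p is false at s1.
      At s1: □s requires s at every successor {s1, s2, s3, s4, s5}.
        s fails at s1, so □s is false at s1.
Satisfying worlds: none.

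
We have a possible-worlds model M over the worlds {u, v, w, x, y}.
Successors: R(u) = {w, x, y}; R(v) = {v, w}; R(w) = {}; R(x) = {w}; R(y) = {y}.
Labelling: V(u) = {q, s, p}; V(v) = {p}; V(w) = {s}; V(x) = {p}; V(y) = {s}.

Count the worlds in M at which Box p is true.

Recall that Box ψ holds at a world iff ψ holds at every accessible world, and Dia ψ holds iff ψ holds at some accessible world.
Let φ = Box p. Evaluate φ at each world:
  u (successors {w, x, y}): φ is false.
  v (successors {v, w}): φ is false.
  w (successors ∅): φ is true.
  x (successors {w}): φ is false.
  y (successors {y}): φ is false.
For instance, at y:
  At y: Box p requires p at every successor {y}.
    p fails at y, so Box p is false at y.
Satisfying worlds: {w}

1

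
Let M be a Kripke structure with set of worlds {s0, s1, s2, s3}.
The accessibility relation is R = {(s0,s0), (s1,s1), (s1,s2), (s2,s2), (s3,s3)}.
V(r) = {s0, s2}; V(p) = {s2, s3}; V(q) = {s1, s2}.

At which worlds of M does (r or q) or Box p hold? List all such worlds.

Let φ = (r or q) or Box p. Evaluate φ at each world:
  s0 (successors {s0}): φ is true.
  s1 (successors {s1, s2}): φ is true.
  s2 (successors {s2}): φ is true.
  s3 (successors {s3}): φ is true.
For instance, at s0:
  At s0: r or q is true, Box p is false, so (r or q) or Box p is true.
    At s0: Box p requires p at every successor {s0}.
      p fails at s0, so Box p is false at s0.
Satisfying worlds: {s0, s1, s2, s3}

s0, s1, s2, s3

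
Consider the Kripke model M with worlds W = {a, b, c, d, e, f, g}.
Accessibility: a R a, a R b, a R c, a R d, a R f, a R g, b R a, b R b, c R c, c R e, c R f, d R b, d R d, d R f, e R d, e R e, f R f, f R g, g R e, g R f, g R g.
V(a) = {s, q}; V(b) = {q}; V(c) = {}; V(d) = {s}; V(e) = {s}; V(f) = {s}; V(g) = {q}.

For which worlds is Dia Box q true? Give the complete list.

a, b, d

Let φ = Dia Box q. Evaluate φ at each world:
  a (successors {a, b, c, d, f, g}): φ is true.
  b (successors {a, b}): φ is true.
  c (successors {c, e, f}): φ is false.
  d (successors {b, d, f}): φ is true.
  e (successors {d, e}): φ is false.
  f (successors {f, g}): φ is false.
  g (successors {e, f, g}): φ is false.
For instance, at g:
  At g: Dia Box q requires Box q at some successor in {e, f, g}.
    At e: Box q is false.
    At f: Box q is false.
    At g: Box q is false.
  So Dia Box q is false at g.
Satisfying worlds: {a, b, d}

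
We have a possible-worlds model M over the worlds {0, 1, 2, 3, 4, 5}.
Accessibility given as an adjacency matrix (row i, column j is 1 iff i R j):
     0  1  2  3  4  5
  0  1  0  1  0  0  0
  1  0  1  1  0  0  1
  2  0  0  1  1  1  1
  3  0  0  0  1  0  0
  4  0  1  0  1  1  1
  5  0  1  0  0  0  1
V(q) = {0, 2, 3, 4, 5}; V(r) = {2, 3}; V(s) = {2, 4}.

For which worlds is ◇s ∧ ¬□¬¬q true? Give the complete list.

Recall that □ψ holds at a world iff ψ holds at every accessible world, and ◇ψ holds iff ψ holds at some accessible world.
Let φ = ◇s ∧ ¬□¬¬q. Evaluate φ at each world:
  0 (successors {0, 2}): φ is false.
  1 (successors {1, 2, 5}): φ is true.
  2 (successors {2, 3, 4, 5}): φ is false.
  3 (successors {3}): φ is false.
  4 (successors {1, 3, 4, 5}): φ is true.
  5 (successors {1, 5}): φ is false.
For instance, at 3:
  At 3: ◇s is false, ¬□¬¬q is false, so ◇s ∧ ¬□¬¬q is false.
    At 3: ◇s requires s at some successor in {3}.
      At 3: s is false.
    So ◇s is false at 3.
    At 3: □¬¬q is true, so ¬□¬¬q is false.
      At 3: □¬¬q requires ¬¬q at every successor {3}.
        At 3: ¬¬q is true.
      So □¬¬q is true at 3.
Satisfying worlds: {1, 4}

1, 4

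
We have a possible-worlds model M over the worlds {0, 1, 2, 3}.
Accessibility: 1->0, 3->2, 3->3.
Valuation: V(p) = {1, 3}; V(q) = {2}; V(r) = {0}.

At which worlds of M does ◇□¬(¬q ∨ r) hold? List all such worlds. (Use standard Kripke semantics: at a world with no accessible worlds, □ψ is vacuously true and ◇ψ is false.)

1, 3

Let φ = ◇□¬(¬q ∨ r). Evaluate φ at each world:
  0 (successors ∅): φ is false.
  1 (successors {0}): φ is true.
  2 (successors ∅): φ is false.
  3 (successors {2, 3}): φ is true.
For instance, at 3:
  At 3: ◇□¬(¬q ∨ r) requires □¬(¬q ∨ r) at some successor in {2, 3}.
    □¬(¬q ∨ r) holds at 2, so ◇□¬(¬q ∨ r) is true at 3.
      At 2: no accessible worlds, so □¬(¬q ∨ r) holds vacuously.
Satisfying worlds: {1, 3}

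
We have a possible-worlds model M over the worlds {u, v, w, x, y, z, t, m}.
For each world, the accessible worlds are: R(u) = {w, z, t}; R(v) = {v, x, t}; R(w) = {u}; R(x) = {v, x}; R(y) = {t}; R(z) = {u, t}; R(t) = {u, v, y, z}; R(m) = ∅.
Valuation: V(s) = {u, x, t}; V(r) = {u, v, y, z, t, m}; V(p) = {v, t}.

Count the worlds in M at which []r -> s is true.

Recall that []ψ holds at a world iff ψ holds at every accessible world, and <>ψ holds iff ψ holds at some accessible world.
Let φ = []r -> s. Evaluate φ at each world:
  u (successors {w, z, t}): φ is true.
  v (successors {v, x, t}): φ is true.
  w (successors {u}): φ is false.
  x (successors {v, x}): φ is true.
  y (successors {t}): φ is false.
  z (successors {u, t}): φ is false.
  t (successors {u, v, y, z}): φ is true.
  m (successors ∅): φ is false.
For instance, at v:
  At v: []r is false, s is false, so []r -> s is true.
    At v: []r requires r at every successor {v, x, t}.
      r fails at x, so []r is false at v.
Satisfying worlds: {u, v, x, t}

4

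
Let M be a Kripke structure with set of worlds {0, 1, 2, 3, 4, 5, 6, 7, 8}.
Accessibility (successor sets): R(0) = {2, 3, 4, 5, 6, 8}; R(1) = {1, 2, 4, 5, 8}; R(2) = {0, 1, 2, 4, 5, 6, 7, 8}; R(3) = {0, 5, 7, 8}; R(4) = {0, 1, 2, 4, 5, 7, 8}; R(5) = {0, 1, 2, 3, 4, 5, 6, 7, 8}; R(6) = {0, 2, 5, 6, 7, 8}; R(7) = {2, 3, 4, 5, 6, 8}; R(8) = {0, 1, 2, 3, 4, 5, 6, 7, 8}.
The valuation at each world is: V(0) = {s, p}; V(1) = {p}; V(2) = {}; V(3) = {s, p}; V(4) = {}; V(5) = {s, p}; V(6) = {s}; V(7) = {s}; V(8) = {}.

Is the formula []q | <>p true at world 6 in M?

Yes

Recall that []ψ holds at a world iff ψ holds at every accessible world, and <>ψ holds iff ψ holds at some accessible world.
At 6: []q is false, <>p is true, so []q | <>p is true.
  At 6: []q requires q at every successor {0, 2, 5, 6, 7, 8}.
    q fails at 0, so []q is false at 6.
  At 6: <>p requires p at some successor in {0, 2, 5, 6, 7, 8}.
    p holds at 0, so <>p is true at 6.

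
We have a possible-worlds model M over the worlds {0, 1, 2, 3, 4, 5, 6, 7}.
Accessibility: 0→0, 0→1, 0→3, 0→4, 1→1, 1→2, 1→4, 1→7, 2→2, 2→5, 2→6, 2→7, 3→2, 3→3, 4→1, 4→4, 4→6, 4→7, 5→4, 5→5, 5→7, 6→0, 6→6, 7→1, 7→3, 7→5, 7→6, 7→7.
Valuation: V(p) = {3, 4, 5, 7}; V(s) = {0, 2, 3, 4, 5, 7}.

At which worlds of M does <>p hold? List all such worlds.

0, 1, 2, 3, 4, 5, 7

Let φ = <>p. Evaluate φ at each world:
  0 (successors {0, 1, 3, 4}): φ is true.
  1 (successors {1, 2, 4, 7}): φ is true.
  2 (successors {2, 5, 6, 7}): φ is true.
  3 (successors {2, 3}): φ is true.
  4 (successors {1, 4, 6, 7}): φ is true.
  5 (successors {4, 5, 7}): φ is true.
  6 (successors {0, 6}): φ is false.
  7 (successors {1, 3, 5, 6, 7}): φ is true.
For instance, at 6:
  At 6: <>p requires p at some successor in {0, 6}.
    At 0: p is false.
    At 6: p is false.
  So <>p is false at 6.
Satisfying worlds: {0, 1, 2, 3, 4, 5, 7}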